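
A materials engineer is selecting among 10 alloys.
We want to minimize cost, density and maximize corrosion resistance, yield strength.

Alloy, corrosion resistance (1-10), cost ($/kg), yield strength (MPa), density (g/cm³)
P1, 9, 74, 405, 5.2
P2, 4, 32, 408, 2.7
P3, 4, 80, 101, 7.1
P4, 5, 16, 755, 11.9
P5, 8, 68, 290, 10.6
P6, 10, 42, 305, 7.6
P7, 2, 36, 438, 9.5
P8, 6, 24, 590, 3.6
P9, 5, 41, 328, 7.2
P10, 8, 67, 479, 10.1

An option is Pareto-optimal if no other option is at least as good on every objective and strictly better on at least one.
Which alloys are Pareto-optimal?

P1: not dominated.
P2: not dominated (best density).
P3: dominated by P1 (corrosion resistance 9≥4, cost 74≤80, yield strength 405≥101, density 5.2≤7.1).
P4: not dominated (best cost).
P5: dominated by P6 (corrosion resistance 10≥8, cost 42≤68, yield strength 305≥290, density 7.6≤10.6).
P6: not dominated (best corrosion resistance).
P7: dominated by P8 (corrosion resistance 6≥2, cost 24≤36, yield strength 590≥438, density 3.6≤9.5).
P8: not dominated.
P9: dominated by P8 (corrosion resistance 6≥5, cost 24≤41, yield strength 590≥328, density 3.6≤7.2).
P10: not dominated.

P1, P2, P4, P6, P8, P10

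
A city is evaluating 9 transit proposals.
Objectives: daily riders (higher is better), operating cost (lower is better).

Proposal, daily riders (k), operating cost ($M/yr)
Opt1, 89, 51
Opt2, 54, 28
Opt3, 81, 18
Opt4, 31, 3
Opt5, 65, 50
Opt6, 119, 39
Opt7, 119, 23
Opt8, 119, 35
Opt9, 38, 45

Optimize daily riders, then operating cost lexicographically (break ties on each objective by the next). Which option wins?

Opt7

First maximize daily riders: best is 119, kept {Opt6, Opt7, Opt8}.
Then minimize operating cost: best is 23, kept {Opt7}.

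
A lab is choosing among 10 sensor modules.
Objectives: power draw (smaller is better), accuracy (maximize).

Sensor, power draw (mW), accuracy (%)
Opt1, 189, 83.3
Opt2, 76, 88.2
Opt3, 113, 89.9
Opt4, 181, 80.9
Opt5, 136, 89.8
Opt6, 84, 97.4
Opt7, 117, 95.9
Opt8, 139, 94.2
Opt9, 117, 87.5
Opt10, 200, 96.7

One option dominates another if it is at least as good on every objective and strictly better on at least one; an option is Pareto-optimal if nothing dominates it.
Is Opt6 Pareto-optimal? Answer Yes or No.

Yes

Opt1: worse on power draw (189 vs 84).
Opt2: worse on accuracy (88.2 vs 97.4).
Opt3: worse on power draw (113 vs 84).
Opt4: worse on power draw (181 vs 84).
Opt5: worse on power draw (136 vs 84).
Opt7: worse on power draw (117 vs 84).
Opt8: worse on power draw (139 vs 84).
Opt9: worse on power draw (117 vs 84).
Opt10: worse on power draw (200 vs 84).
No option is at least as good as Opt6 on every objective and strictly better on one.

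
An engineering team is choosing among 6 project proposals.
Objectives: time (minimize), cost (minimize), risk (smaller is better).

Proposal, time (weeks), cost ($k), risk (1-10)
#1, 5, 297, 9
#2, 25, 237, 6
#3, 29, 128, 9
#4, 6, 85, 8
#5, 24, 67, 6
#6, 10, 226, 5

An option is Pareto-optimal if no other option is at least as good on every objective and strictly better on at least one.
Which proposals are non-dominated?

#1, #4, #5, #6

#1: not dominated (best time).
#2: dominated by #5 (time 24≤25, cost 67≤237, risk 6≤6).
#3: dominated by #4 (time 6≤29, cost 85≤128, risk 8≤9).
#4: not dominated.
#5: not dominated (best cost).
#6: not dominated (best risk).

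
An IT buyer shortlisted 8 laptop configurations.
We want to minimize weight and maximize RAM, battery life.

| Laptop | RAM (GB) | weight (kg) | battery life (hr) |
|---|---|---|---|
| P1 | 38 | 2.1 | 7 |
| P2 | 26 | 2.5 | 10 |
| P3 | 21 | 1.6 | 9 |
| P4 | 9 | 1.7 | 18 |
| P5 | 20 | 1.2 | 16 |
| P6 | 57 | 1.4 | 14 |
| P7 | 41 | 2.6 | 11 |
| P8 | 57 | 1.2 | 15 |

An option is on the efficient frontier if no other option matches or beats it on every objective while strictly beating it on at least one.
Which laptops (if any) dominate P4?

P1: worse on weight (2.1 vs 1.7).
P2: worse on weight (2.5 vs 1.7).
P3: worse on battery life (9 vs 18).
P5: worse on battery life (16 vs 18).
P6: worse on battery life (14 vs 18).
P7: worse on weight (2.6 vs 1.7).
P8: worse on battery life (15 vs 18).
No option dominates P4.

none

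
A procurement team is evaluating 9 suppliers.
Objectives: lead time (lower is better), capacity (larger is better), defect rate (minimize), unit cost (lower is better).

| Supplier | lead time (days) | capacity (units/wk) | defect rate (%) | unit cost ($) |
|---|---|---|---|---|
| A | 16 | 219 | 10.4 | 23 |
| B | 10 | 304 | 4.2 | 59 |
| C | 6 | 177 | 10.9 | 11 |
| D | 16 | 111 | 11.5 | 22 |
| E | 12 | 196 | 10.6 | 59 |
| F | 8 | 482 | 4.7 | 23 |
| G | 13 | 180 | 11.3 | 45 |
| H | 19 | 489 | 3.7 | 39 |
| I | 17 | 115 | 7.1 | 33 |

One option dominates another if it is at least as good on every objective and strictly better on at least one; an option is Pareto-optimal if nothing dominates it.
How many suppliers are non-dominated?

A: dominated by F (lead time 8≤16, capacity 482≥219, defect rate 4.7≤10.4, unit cost 23≤23).
B: not dominated.
C: not dominated (best lead time).
D: dominated by C (lead time 6≤16, capacity 177≥111, defect rate 10.9≤11.5, unit cost 11≤22).
E: dominated by B (lead time 10≤12, capacity 304≥196, defect rate 4.2≤10.6, unit cost 59≤59).
F: not dominated.
G: dominated by F (lead time 8≤13, capacity 482≥180, defect rate 4.7≤11.3, unit cost 23≤45).
H: not dominated (best capacity).
I: dominated by F (lead time 8≤17, capacity 482≥115, defect rate 4.7≤7.1, unit cost 23≤33).
Pareto-optimal: B, C, F, H → 4.

4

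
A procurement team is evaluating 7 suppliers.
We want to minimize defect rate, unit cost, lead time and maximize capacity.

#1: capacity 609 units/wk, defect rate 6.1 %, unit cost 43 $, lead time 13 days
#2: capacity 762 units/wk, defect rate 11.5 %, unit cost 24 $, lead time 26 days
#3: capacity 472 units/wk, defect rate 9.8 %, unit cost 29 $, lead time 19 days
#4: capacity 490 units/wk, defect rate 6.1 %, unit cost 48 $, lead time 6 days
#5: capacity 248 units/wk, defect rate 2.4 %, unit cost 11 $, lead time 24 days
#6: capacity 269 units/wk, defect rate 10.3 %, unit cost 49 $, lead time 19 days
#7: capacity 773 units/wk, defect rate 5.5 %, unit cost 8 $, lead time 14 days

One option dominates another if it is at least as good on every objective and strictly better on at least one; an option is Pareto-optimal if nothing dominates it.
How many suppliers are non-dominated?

4

#1: not dominated.
#2: dominated by #7 (capacity 773≥762, defect rate 5.5≤11.5, unit cost 8≤24, lead time 14≤26).
#3: dominated by #7 (capacity 773≥472, defect rate 5.5≤9.8, unit cost 8≤29, lead time 14≤19).
#4: not dominated (best lead time).
#5: not dominated (best defect rate).
#6: dominated by #1 (capacity 609≥269, defect rate 6.1≤10.3, unit cost 43≤49, lead time 13≤19).
#7: not dominated (best capacity).
Pareto-optimal: #1, #4, #5, #7 → 4.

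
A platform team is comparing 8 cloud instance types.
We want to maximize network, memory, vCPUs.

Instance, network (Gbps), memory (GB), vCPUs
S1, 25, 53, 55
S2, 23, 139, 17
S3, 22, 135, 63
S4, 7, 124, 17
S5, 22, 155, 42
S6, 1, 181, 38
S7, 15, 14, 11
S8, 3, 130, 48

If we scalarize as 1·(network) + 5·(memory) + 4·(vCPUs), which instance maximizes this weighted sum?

S6

S1: 1·25 + 5·53 + 4·55 = 510
S2: 1·23 + 5·139 + 4·17 = 786
S3: 1·22 + 5·135 + 4·63 = 949
S4: 1·7 + 5·124 + 4·17 = 695
S5: 1·22 + 5·155 + 4·42 = 965
S6: 1·1 + 5·181 + 4·38 = 1058
S7: 1·15 + 5·14 + 4·11 = 129
S8: 1·3 + 5·130 + 4·48 = 845
Highest: S6 at 1058.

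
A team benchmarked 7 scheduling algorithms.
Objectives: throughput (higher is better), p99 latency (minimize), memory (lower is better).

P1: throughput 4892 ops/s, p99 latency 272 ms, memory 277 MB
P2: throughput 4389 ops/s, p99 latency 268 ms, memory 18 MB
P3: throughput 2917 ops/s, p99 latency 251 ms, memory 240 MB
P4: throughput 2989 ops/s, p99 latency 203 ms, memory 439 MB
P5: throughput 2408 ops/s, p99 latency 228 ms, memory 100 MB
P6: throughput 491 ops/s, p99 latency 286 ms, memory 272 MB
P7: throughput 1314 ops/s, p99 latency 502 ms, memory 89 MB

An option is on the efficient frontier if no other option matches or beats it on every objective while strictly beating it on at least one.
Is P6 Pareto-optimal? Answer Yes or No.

No

P2 vs P6: throughput 4389≥491, p99 latency 268≤286, memory 18≤272 — P2 is at least as good on every objective and strictly better on at least one, so P2 dominates P6.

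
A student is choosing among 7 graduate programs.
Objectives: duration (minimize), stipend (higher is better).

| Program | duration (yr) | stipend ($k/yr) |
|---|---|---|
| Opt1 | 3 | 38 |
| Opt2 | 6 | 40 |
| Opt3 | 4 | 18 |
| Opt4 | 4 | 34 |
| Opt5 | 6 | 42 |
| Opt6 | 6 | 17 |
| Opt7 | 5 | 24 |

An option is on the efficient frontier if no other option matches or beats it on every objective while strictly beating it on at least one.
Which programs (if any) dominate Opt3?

Opt1: duration 3≤4, stipend 38≥18 — dominates Opt3.
Opt4: duration 4≤4, stipend 34≥18 — dominates Opt3.
Others (Opt2, Opt5, Opt6, Opt7) are each worse than Opt3 on at least one objective.

Opt1, Opt4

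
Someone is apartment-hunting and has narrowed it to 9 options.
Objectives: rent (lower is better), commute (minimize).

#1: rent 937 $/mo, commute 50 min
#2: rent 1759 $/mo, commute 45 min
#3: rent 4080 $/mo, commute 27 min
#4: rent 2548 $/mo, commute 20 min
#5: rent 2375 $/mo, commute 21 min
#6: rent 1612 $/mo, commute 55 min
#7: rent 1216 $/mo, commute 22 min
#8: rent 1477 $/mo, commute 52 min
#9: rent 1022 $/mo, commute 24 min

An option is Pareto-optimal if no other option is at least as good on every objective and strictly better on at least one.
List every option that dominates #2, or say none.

#7: rent 1216≤1759, commute 22≤45 — dominates #2.
#9: rent 1022≤1759, commute 24≤45 — dominates #2.
Others (#1, #3, #4, #5, #6, #8) are each worse than #2 on at least one objective.

#7, #9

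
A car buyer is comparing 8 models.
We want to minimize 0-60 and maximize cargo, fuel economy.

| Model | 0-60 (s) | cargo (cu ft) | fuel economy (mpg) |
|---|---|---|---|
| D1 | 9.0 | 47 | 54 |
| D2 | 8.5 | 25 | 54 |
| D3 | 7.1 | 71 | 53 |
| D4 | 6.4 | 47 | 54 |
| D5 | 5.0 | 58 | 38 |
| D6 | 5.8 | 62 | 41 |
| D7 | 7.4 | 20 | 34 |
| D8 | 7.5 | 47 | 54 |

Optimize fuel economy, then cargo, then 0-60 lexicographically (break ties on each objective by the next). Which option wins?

D4

First maximize fuel economy: best is 54, kept {D1, D2, D4, D8}.
Then maximize cargo: best is 47, kept {D1, D4, D8}.
Then minimize 0-60: best is 6.4, kept {D4}.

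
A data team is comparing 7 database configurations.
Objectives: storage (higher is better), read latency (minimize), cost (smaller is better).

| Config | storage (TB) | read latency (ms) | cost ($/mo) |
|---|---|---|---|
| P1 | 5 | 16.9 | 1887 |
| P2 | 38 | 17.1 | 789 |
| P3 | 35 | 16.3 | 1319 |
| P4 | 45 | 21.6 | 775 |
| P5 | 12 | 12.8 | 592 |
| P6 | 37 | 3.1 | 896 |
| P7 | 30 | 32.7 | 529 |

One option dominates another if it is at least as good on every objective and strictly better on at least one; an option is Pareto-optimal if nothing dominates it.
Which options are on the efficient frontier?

P2, P4, P5, P6, P7

P1: dominated by P3 (storage 35≥5, read latency 16.3≤16.9, cost 1319≤1887).
P2: not dominated.
P3: dominated by P6 (storage 37≥35, read latency 3.1≤16.3, cost 896≤1319).
P4: not dominated (best storage).
P5: not dominated.
P6: not dominated (best read latency).
P7: not dominated (best cost).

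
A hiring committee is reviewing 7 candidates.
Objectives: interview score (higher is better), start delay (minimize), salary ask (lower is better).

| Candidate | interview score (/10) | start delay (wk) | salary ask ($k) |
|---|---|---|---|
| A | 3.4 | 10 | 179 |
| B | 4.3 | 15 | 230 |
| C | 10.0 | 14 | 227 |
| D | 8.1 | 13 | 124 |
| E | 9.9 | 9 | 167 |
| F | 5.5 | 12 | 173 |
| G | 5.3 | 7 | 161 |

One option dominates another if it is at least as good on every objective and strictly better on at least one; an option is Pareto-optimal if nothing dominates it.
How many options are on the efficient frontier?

A: dominated by E (interview score 9.9≥3.4, start delay 9≤10, salary ask 167≤179).
B: dominated by C (interview score 10.0≥4.3, start delay 14≤15, salary ask 227≤230).
C: not dominated (best interview score).
D: not dominated (best salary ask).
E: not dominated.
F: dominated by E (interview score 9.9≥5.5, start delay 9≤12, salary ask 167≤173).
G: not dominated (best start delay).
Pareto-optimal: C, D, E, G → 4.

4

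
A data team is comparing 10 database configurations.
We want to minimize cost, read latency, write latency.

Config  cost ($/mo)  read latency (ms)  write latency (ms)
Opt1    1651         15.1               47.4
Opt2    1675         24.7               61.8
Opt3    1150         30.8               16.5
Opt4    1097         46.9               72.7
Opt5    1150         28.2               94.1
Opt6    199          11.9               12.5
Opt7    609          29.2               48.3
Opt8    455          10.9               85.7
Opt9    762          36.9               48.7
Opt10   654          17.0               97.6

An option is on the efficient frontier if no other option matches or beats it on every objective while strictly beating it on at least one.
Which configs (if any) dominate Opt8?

Opt1: worse on cost (1651 vs 455).
Opt2: worse on cost (1675 vs 455).
Opt3: worse on cost (1150 vs 455).
Opt4: worse on cost (1097 vs 455).
Opt5: worse on cost (1150 vs 455).
Opt6: worse on read latency (11.9 vs 10.9).
Opt7: worse on cost (609 vs 455).
Opt9: worse on cost (762 vs 455).
Opt10: worse on cost (654 vs 455).
No option dominates Opt8.

none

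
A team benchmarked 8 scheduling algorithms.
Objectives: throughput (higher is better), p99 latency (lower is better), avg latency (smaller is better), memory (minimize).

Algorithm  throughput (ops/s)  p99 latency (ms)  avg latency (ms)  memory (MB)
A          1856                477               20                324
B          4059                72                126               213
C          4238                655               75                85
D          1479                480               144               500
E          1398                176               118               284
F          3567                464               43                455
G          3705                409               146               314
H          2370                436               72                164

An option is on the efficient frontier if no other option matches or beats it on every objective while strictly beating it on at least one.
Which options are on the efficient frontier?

A: not dominated (best avg latency).
B: not dominated (best p99 latency).
C: not dominated (best throughput).
D: dominated by A (throughput 1856≥1479, p99 latency 477≤480, avg latency 20≤144, memory 324≤500).
E: not dominated.
F: not dominated.
G: dominated by B (throughput 4059≥3705, p99 latency 72≤409, avg latency 126≤146, memory 213≤314).
H: not dominated.

A, B, C, E, F, H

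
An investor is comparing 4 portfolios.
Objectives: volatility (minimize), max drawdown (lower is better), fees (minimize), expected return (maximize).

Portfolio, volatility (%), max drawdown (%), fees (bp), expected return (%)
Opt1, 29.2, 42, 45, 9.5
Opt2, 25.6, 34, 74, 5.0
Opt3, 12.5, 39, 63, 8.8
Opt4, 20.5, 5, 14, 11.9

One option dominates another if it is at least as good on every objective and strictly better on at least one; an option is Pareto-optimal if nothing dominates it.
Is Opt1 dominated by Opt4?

Opt4 vs Opt1: volatility 20.5≤29.2, max drawdown 5≤42, fees 14≤45, expected return 11.9≥9.5 — Opt4 is at least as good on every objective with at least one strict improvement.

Yes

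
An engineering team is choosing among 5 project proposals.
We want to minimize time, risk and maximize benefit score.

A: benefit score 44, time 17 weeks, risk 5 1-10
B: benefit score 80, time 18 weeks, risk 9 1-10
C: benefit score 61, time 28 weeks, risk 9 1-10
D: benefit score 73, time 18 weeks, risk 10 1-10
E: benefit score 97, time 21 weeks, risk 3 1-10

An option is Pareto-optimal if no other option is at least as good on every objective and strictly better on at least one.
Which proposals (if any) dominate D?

B

B: benefit score 80≥73, time 18≤18, risk 9≤10 — dominates D.
Others (A, C, E) are each worse than D on at least one objective.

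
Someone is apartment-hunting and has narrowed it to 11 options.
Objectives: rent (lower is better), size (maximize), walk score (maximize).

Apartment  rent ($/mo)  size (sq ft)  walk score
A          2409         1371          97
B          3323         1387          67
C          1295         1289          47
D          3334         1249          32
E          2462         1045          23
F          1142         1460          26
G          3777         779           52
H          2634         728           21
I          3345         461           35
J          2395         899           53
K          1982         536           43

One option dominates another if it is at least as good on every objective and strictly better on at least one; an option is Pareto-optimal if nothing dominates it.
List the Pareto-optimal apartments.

A: not dominated (best walk score).
B: not dominated.
C: not dominated.
D: dominated by A (rent 2409≤3334, size 1371≥1249, walk score 97≥32).
E: dominated by A (rent 2409≤2462, size 1371≥1045, walk score 97≥23).
F: not dominated (best rent).
G: dominated by A (rent 2409≤3777, size 1371≥779, walk score 97≥52).
H: dominated by A (rent 2409≤2634, size 1371≥728, walk score 97≥21).
I: dominated by A (rent 2409≤3345, size 1371≥461, walk score 97≥35).
J: not dominated.
K: dominated by C (rent 1295≤1982, size 1289≥536, walk score 47≥43).

A, B, C, F, J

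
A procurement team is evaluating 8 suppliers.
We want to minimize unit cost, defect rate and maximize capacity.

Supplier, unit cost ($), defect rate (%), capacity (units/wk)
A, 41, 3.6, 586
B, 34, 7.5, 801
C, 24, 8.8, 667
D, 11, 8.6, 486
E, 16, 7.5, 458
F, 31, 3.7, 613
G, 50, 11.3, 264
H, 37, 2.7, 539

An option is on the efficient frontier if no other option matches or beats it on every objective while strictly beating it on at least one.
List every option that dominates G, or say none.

A: unit cost 41≤50, defect rate 3.6≤11.3, capacity 586≥264 — dominates G.
B: unit cost 34≤50, defect rate 7.5≤11.3, capacity 801≥264 — dominates G.
C: unit cost 24≤50, defect rate 8.8≤11.3, capacity 667≥264 — dominates G.
D: unit cost 11≤50, defect rate 8.6≤11.3, capacity 486≥264 — dominates G.
E: unit cost 16≤50, defect rate 7.5≤11.3, capacity 458≥264 — dominates G.
F: unit cost 31≤50, defect rate 3.7≤11.3, capacity 613≥264 — dominates G.
H: unit cost 37≤50, defect rate 2.7≤11.3, capacity 539≥264 — dominates G.

A, B, C, D, E, F, H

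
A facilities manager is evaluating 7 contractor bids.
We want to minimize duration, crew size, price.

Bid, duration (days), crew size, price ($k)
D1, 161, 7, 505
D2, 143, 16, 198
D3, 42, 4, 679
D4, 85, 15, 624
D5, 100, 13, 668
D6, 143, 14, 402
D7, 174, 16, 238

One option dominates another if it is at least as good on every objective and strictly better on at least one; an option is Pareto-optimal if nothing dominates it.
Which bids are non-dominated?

D1, D2, D3, D4, D5, D6

D1: not dominated.
D2: not dominated (best price).
D3: not dominated (best duration).
D4: not dominated.
D5: not dominated.
D6: not dominated.
D7: dominated by D2 (duration 143≤174, crew size 16≤16, price 198≤238).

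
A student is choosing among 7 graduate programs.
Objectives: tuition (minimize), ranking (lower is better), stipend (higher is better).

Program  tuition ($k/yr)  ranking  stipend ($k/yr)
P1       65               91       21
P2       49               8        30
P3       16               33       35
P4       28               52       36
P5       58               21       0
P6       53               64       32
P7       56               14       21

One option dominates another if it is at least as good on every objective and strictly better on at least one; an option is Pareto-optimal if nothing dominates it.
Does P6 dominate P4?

No

P6 vs P4: P6 is worse on tuition (53 vs 28), so it does not dominate P4.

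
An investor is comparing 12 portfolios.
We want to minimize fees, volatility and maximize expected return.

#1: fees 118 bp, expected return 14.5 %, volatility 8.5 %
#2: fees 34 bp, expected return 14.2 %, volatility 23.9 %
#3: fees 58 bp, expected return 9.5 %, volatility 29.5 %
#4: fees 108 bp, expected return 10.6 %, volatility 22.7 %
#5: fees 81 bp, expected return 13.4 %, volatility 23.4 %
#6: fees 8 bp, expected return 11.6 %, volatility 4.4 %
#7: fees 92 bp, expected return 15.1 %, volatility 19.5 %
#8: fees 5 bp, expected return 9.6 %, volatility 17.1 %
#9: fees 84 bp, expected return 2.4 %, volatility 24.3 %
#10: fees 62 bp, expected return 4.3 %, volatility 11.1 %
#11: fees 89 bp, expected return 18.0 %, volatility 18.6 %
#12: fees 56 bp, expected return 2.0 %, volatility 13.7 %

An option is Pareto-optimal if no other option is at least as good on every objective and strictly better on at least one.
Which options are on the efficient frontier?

#1, #2, #5, #6, #8, #11

#1: not dominated.
#2: not dominated.
#3: dominated by #2 (fees 34≤58, expected return 14.2≥9.5, volatility 23.9≤29.5).
#4: dominated by #6 (fees 8≤108, expected return 11.6≥10.6, volatility 4.4≤22.7).
#5: not dominated.
#6: not dominated (best volatility).
#7: dominated by #11 (fees 89≤92, expected return 18.0≥15.1, volatility 18.6≤19.5).
#8: not dominated (best fees).
#9: dominated by #2 (fees 34≤84, expected return 14.2≥2.4, volatility 23.9≤24.3).
#10: dominated by #6 (fees 8≤62, expected return 11.6≥4.3, volatility 4.4≤11.1).
#11: not dominated (best expected return).
#12: dominated by #6 (fees 8≤56, expected return 11.6≥2.0, volatility 4.4≤13.7).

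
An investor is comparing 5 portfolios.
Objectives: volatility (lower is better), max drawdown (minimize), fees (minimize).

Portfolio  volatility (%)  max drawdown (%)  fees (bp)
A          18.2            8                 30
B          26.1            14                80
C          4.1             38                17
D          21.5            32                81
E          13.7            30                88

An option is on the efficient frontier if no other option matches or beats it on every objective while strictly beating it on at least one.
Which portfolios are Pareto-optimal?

A, C, E

A: not dominated (best max drawdown).
B: dominated by A (volatility 18.2≤26.1, max drawdown 8≤14, fees 30≤80).
C: not dominated (best volatility).
D: dominated by A (volatility 18.2≤21.5, max drawdown 8≤32, fees 30≤81).
E: not dominated.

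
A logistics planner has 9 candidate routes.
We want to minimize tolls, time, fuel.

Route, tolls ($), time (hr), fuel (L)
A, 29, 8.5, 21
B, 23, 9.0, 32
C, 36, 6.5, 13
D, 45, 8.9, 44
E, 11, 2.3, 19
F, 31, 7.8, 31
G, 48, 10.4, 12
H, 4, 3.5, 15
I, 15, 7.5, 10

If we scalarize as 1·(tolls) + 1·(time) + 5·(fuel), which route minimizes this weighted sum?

A: 1·29 + 1·8.5 + 5·21 = 142.5
B: 1·23 + 1·9.0 + 5·32 = 192.0
C: 1·36 + 1·6.5 + 5·13 = 107.5
D: 1·45 + 1·8.9 + 5·44 = 273.9
E: 1·11 + 1·2.3 + 5·19 = 108.3
F: 1·31 + 1·7.8 + 5·31 = 193.8
G: 1·48 + 1·10.4 + 5·12 = 118.4
H: 1·4 + 1·3.5 + 5·15 = 82.5
I: 1·15 + 1·7.5 + 5·10 = 72.5
Lowest: I at 72.5.

I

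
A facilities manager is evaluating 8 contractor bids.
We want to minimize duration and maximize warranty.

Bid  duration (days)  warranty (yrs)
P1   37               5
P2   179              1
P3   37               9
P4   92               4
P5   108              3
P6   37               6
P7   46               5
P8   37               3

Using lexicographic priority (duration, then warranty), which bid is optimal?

First minimize duration: best is 37, kept {P1, P3, P6, P8}.
Then maximize warranty: best is 9, kept {P3}.

P3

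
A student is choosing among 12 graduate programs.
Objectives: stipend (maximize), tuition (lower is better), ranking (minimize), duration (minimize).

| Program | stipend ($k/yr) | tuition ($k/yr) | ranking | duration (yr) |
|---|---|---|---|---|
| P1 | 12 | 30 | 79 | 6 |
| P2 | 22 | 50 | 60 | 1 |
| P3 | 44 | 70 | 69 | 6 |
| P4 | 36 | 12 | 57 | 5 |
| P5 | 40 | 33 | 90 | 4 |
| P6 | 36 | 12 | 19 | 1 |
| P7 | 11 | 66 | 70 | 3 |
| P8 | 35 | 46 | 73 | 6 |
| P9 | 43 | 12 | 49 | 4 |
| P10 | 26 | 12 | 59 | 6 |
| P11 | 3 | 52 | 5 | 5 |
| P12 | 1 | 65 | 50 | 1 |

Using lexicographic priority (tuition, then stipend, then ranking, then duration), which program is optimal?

First minimize tuition: best is 12, kept {P4, P6, P9, P10}.
Then maximize stipend: best is 43, kept {P9}.

P9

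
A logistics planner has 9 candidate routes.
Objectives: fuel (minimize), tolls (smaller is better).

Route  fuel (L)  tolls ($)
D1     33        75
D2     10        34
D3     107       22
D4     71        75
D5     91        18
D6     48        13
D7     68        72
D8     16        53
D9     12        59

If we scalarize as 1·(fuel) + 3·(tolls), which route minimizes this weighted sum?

D6

D1: 1·33 + 3·75 = 258
D2: 1·10 + 3·34 = 112
D3: 1·107 + 3·22 = 173
D4: 1·71 + 3·75 = 296
D5: 1·91 + 3·18 = 145
D6: 1·48 + 3·13 = 87
D7: 1·68 + 3·72 = 284
D8: 1·16 + 3·53 = 175
D9: 1·12 + 3·59 = 189
Lowest: D6 at 87.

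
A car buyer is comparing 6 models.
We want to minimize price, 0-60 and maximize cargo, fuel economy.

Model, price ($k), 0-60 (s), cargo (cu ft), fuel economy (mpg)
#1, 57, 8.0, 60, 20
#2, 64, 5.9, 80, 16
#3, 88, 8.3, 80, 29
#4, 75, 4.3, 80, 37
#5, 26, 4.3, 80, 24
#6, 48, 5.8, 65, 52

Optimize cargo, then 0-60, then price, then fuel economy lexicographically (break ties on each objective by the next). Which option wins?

First maximize cargo: best is 80, kept {#2, #3, #4, #5}.
Then minimize 0-60: best is 4.3, kept {#4, #5}.
Then minimize price: best is 26, kept {#5}.

#5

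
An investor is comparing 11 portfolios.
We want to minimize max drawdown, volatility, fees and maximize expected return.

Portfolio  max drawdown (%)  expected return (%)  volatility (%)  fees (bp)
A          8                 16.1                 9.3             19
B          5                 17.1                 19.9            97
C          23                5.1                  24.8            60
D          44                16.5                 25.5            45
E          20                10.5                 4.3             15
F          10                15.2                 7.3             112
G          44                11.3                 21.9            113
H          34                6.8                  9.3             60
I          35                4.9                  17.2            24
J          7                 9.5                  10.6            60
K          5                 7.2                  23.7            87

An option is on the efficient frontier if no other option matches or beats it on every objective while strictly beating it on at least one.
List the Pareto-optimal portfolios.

A, B, D, E, F, J, K

A: not dominated.
B: not dominated (best expected return).
C: dominated by A (max drawdown 8≤23, expected return 16.1≥5.1, volatility 9.3≤24.8, fees 19≤60).
D: not dominated.
E: not dominated (best volatility).
F: not dominated.
G: dominated by A (max drawdown 8≤44, expected return 16.1≥11.3, volatility 9.3≤21.9, fees 19≤113).
H: dominated by A (max drawdown 8≤34, expected return 16.1≥6.8, volatility 9.3≤9.3, fees 19≤60).
I: dominated by A (max drawdown 8≤35, expected return 16.1≥4.9, volatility 9.3≤17.2, fees 19≤24).
J: not dominated.
K: not dominated.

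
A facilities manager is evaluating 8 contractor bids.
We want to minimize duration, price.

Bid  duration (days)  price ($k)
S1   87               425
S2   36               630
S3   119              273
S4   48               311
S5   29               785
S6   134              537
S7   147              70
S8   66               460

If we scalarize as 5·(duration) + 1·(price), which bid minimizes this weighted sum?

S1: 5·87 + 1·425 = 860
S2: 5·36 + 1·630 = 810
S3: 5·119 + 1·273 = 868
S4: 5·48 + 1·311 = 551
S5: 5·29 + 1·785 = 930
S6: 5·134 + 1·537 = 1207
S7: 5·147 + 1·70 = 805
S8: 5·66 + 1·460 = 790
Lowest: S4 at 551.

S4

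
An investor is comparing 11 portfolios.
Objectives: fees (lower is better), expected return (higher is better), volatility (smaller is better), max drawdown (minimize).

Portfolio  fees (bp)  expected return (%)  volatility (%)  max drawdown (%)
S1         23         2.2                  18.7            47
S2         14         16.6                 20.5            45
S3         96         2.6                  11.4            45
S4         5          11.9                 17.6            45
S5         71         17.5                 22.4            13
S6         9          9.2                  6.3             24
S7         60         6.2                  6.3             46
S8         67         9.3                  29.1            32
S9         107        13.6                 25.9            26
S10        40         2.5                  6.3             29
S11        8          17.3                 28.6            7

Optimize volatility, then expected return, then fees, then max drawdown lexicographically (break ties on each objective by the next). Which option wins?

First minimize volatility: best is 6.3, kept {S6, S7, S10}.
Then maximize expected return: best is 9.2, kept {S6}.

S6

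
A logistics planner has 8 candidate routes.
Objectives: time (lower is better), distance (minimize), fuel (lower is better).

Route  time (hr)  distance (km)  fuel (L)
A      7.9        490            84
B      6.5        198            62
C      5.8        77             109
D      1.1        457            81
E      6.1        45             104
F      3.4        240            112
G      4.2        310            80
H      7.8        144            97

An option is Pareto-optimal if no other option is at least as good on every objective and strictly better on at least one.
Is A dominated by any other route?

B vs A: time 6.5≤7.9, distance 198≤490, fuel 62≤84 — B is at least as good on every objective and strictly better on at least one, so B dominates A.

Yes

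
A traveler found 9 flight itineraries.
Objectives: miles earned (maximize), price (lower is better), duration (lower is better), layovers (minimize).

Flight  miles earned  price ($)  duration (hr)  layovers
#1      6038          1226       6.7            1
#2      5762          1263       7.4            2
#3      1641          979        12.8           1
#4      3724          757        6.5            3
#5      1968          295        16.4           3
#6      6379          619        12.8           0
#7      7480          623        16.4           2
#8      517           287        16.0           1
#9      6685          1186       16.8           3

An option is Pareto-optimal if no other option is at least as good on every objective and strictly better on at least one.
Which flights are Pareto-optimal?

#1: not dominated.
#2: dominated by #1 (miles earned 6038≥5762, price 1226≤1263, duration 6.7≤7.4, layovers 1≤2).
#3: dominated by #6 (miles earned 6379≥1641, price 619≤979, duration 12.8≤12.8, layovers 0≤1).
#4: not dominated (best duration).
#5: not dominated.
#6: not dominated (best layovers).
#7: not dominated (best miles earned).
#8: not dominated (best price).
#9: dominated by #7 (miles earned 7480≥6685, price 623≤1186, duration 16.4≤16.8, layovers 2≤3).

#1, #4, #5, #6, #7, #8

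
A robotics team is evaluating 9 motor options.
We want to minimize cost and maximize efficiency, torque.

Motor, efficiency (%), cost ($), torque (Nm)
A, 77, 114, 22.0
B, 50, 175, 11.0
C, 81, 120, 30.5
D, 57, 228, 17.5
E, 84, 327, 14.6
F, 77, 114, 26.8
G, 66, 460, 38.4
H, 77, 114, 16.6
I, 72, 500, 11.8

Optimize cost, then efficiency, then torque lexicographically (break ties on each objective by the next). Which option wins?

F

First minimize cost: best is 114, kept {A, F, H}.
Then maximize efficiency: best is 77, kept {A, F, H}.
Then maximize torque: best is 26.8, kept {F}.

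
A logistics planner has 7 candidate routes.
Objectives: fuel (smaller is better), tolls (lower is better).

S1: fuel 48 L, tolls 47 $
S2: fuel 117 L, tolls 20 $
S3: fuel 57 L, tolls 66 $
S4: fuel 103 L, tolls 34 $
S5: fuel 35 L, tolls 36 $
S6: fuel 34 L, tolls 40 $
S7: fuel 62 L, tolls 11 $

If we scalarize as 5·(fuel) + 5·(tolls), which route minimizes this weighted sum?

S1: 5·48 + 5·47 = 475
S2: 5·117 + 5·20 = 685
S3: 5·57 + 5·66 = 615
S4: 5·103 + 5·34 = 685
S5: 5·35 + 5·36 = 355
S6: 5·34 + 5·40 = 370
S7: 5·62 + 5·11 = 365
Lowest: S5 at 355.

S5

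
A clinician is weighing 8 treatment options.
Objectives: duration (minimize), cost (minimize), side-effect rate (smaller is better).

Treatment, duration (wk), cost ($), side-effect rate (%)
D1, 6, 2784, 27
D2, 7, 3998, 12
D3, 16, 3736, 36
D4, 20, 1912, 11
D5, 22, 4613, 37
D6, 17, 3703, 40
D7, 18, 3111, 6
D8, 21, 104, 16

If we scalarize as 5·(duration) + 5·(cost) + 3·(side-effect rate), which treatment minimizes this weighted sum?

D1: 5·6 + 5·2784 + 3·27 = 14031
D2: 5·7 + 5·3998 + 3·12 = 20061
D3: 5·16 + 5·3736 + 3·36 = 18868
D4: 5·20 + 5·1912 + 3·11 = 9693
D5: 5·22 + 5·4613 + 3·37 = 23286
D6: 5·17 + 5·3703 + 3·40 = 18720
D7: 5·18 + 5·3111 + 3·6 = 15663
D8: 5·21 + 5·104 + 3·16 = 673
Lowest: D8 at 673.

D8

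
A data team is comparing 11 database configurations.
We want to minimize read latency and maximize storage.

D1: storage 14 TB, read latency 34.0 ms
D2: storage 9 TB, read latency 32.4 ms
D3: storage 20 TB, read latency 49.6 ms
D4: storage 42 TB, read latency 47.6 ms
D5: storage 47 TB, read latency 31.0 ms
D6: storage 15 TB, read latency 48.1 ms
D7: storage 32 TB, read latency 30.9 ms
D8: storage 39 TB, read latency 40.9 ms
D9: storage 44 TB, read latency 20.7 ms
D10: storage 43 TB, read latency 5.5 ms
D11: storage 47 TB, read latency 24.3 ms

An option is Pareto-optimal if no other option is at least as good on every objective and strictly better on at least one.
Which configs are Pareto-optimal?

D9, D10, D11

D1: dominated by D5 (storage 47≥14, read latency 31.0≤34.0).
D2: dominated by D5 (storage 47≥9, read latency 31.0≤32.4).
D3: dominated by D4 (storage 42≥20, read latency 47.6≤49.6).
D4: dominated by D5 (storage 47≥42, read latency 31.0≤47.6).
D5: dominated by D11 (storage 47≥47, read latency 24.3≤31.0).
D6: dominated by D4 (storage 42≥15, read latency 47.6≤48.1).
D7: dominated by D9 (storage 44≥32, read latency 20.7≤30.9).
D8: dominated by D5 (storage 47≥39, read latency 31.0≤40.9).
D9: not dominated.
D10: not dominated (best read latency).
D11: not dominated.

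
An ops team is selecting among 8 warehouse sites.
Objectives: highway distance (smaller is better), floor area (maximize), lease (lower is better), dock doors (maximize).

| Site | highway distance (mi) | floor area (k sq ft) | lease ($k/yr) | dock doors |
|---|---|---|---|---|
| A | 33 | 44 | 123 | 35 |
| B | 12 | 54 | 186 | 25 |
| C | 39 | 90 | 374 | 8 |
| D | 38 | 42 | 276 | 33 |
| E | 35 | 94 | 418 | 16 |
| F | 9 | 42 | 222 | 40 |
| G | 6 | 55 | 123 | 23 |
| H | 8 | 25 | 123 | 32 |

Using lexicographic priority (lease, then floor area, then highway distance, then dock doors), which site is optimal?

G

First minimize lease: best is 123, kept {A, G, H}.
Then maximize floor area: best is 55, kept {G}.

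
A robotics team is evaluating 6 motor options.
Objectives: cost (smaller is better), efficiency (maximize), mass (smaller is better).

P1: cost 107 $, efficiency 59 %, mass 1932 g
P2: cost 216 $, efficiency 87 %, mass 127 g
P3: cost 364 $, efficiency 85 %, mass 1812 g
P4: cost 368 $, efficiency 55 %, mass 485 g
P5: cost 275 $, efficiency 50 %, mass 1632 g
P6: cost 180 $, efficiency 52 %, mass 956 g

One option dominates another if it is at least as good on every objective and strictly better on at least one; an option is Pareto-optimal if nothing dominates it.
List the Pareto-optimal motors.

P1, P2, P6

P1: not dominated (best cost).
P2: not dominated (best efficiency).
P3: dominated by P2 (cost 216≤364, efficiency 87≥85, mass 127≤1812).
P4: dominated by P2 (cost 216≤368, efficiency 87≥55, mass 127≤485).
P5: dominated by P2 (cost 216≤275, efficiency 87≥50, mass 127≤1632).
P6: not dominated.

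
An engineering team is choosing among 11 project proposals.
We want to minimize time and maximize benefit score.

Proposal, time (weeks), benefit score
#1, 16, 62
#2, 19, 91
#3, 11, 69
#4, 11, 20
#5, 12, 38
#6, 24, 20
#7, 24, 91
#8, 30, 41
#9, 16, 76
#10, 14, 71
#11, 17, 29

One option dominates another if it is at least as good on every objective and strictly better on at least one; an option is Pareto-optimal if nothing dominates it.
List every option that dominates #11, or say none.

#1: time 16≤17, benefit score 62≥29 — dominates #11.
#3: time 11≤17, benefit score 69≥29 — dominates #11.
#5: time 12≤17, benefit score 38≥29 — dominates #11.
#9: time 16≤17, benefit score 76≥29 — dominates #11.
#10: time 14≤17, benefit score 71≥29 — dominates #11.
Others (#2, #4, #6, #7, #8) are each worse than #11 on at least one objective.

#1, #3, #5, #9, #10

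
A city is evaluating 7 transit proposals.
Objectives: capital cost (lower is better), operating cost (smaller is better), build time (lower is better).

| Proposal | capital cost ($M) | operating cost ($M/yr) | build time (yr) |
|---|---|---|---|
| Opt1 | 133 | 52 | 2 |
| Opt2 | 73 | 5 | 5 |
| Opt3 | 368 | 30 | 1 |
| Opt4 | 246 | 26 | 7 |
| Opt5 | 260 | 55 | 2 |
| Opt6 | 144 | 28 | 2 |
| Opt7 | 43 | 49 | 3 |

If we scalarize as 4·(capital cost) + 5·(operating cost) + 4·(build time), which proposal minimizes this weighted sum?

Opt2

Opt1: 4·133 + 5·52 + 4·2 = 800
Opt2: 4·73 + 5·5 + 4·5 = 337
Opt3: 4·368 + 5·30 + 4·1 = 1626
Opt4: 4·246 + 5·26 + 4·7 = 1142
Opt5: 4·260 + 5·55 + 4·2 = 1323
Opt6: 4·144 + 5·28 + 4·2 = 724
Opt7: 4·43 + 5·49 + 4·3 = 429
Lowest: Opt2 at 337.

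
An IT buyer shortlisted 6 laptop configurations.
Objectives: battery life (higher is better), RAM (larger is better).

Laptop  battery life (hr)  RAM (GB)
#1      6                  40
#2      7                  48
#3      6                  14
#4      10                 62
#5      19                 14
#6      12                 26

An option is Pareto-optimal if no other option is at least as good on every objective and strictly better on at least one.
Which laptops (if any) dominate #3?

#1, #2, #4, #5, #6

#1: battery life 6≥6, RAM 40≥14 — dominates #3.
#2: battery life 7≥6, RAM 48≥14 — dominates #3.
#4: battery life 10≥6, RAM 62≥14 — dominates #3.
#5: battery life 19≥6, RAM 14≥14 — dominates #3.
#6: battery life 12≥6, RAM 26≥14 — dominates #3.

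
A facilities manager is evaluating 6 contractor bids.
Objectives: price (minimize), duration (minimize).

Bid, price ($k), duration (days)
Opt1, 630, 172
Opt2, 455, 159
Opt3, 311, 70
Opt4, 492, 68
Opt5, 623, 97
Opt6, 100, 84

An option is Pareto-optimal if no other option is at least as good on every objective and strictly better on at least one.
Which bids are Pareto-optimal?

Opt3, Opt4, Opt6

Opt1: dominated by Opt2 (price 455≤630, duration 159≤172).
Opt2: dominated by Opt3 (price 311≤455, duration 70≤159).
Opt3: not dominated.
Opt4: not dominated (best duration).
Opt5: dominated by Opt3 (price 311≤623, duration 70≤97).
Opt6: not dominated (best price).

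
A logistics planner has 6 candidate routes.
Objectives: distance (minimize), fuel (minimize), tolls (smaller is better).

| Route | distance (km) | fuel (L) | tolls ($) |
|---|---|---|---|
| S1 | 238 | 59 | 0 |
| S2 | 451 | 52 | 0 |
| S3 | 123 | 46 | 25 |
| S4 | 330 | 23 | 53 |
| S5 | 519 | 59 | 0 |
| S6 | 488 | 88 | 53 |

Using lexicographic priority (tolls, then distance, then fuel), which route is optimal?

First minimize tolls: best is 0, kept {S1, S2, S5}.
Then minimize distance: best is 238, kept {S1}.

S1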